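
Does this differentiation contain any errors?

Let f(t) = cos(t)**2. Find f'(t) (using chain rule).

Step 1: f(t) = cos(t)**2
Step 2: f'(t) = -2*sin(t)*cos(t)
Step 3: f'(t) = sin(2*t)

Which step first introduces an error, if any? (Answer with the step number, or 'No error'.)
Step 3

Step 3 is incorrect due to a sign flip.
The step shows: sin(2*t)
The correct value should be: -sin(2*t)

Explanation: The sign of the whole expression was flipped: the term -sin(2*t) was incorrectly written as sin(2*t)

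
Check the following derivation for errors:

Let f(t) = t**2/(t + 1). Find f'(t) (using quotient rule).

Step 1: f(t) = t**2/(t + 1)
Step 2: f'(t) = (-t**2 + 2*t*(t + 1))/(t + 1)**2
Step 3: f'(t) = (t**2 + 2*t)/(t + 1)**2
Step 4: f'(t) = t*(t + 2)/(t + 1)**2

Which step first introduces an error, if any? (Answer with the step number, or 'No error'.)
No error

All steps in this derivation are correct.
The final answer f'(t) = t*(t + 2)/(t + 1)**2 is valid.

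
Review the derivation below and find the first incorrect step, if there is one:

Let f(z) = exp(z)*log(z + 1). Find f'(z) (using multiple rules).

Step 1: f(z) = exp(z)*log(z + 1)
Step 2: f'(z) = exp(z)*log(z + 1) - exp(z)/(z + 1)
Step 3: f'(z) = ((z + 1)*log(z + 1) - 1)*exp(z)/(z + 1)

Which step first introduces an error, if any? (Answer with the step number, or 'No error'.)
Step 2

Step 2 is incorrect due to a sign flip.
The step shows: exp(z)*log(z + 1) - exp(z)/(z + 1)
The correct value should be: exp(z)*log(z + 1) + exp(z)/(z + 1)

Explanation: The sign of one term was flipped: the term exp(z)/(z + 1) was incorrectly written as -exp(z)/(z + 1)
The later steps are derived from this incorrect expression, so the error originates in Step 2.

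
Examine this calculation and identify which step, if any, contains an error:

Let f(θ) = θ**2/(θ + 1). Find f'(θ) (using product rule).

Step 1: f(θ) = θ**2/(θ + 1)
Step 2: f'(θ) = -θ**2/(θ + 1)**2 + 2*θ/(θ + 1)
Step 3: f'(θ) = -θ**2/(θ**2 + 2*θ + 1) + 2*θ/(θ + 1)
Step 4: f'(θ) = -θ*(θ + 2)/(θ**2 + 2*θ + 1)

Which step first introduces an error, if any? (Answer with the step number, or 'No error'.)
Step 4

Step 4 is incorrect due to a sign flip.
The step shows: -θ*(θ + 2)/(θ**2 + 2*θ + 1)
The correct value should be: θ*(θ + 2)/(θ**2 + 2*θ + 1)

Explanation: The sign of the whole expression was flipped: the term θ*(θ + 2)/(θ**2 + 2*θ + 1) was incorrectly written as -θ*(θ + 2)/(θ**2 + 2*θ + 1)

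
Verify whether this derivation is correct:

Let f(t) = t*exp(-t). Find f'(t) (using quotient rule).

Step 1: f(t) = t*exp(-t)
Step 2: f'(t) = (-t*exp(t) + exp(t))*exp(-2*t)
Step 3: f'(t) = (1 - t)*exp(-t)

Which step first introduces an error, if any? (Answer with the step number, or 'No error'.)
No error

All steps in this derivation are correct.
The final answer f'(t) = (1 - t)*exp(-t) is valid.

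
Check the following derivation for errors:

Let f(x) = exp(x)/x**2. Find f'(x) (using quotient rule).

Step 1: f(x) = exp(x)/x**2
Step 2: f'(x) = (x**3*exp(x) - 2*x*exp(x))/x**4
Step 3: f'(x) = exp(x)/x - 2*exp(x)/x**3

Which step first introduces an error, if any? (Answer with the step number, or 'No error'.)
Step 2

Step 2 is incorrect due to a wrong exponent.
The step shows: (x**3*exp(x) - 2*x*exp(x))/x**4
The correct value should be: (x**2*exp(x) - 2*x*exp(x))/x**4

Explanation: The exponent 2 on x was incorrectly written as 3: the term (x**2*exp(x) - 2*x*exp(x))/x**4 was incorrectly written as (x**3*exp(x) - 2*x*exp(x))/x**4
The later steps are derived from this incorrect expression, so the error originates in Step 2.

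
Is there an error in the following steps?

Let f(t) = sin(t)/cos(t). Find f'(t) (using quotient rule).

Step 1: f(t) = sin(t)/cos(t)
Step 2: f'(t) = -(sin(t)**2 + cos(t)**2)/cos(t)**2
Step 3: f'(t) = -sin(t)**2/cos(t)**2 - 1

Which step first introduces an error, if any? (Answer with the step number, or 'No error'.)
Step 2

Step 2 is incorrect due to a sign flip.
The step shows: -(sin(t)**2 + cos(t)**2)/cos(t)**2
The correct value should be: (sin(t)**2 + cos(t)**2)/cos(t)**2

Explanation: The sign of the whole expression was flipped: the term (sin(t)**2 + cos(t)**2)/cos(t)**2 was incorrectly written as -(sin(t)**2 + cos(t)**2)/cos(t)**2
The later steps are derived from this incorrect expression, so the error originates in Step 2.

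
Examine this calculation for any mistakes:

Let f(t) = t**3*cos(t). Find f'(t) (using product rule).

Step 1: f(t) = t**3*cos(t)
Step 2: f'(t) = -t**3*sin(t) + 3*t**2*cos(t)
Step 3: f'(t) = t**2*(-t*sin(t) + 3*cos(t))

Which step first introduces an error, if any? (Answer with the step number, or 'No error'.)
No error

All steps in this derivation are correct.
The final answer f'(t) = t**2*(-t*sin(t) + 3*cos(t)) is valid.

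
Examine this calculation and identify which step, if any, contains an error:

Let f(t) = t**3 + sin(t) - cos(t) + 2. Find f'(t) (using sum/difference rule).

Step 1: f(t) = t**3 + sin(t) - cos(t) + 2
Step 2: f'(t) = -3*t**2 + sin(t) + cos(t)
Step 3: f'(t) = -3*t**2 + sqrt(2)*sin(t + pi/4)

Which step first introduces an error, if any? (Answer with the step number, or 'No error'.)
Step 2

Step 2 is incorrect due to a sign flip.
The step shows: -3*t**2 + sin(t) + cos(t)
The correct value should be: 3*t**2 + sin(t) + cos(t)

Explanation: The sign of one term was flipped: the term 3*t**2 was incorrectly written as -3*t**2
The later steps are derived from this incorrect expression, so the error originates in Step 2.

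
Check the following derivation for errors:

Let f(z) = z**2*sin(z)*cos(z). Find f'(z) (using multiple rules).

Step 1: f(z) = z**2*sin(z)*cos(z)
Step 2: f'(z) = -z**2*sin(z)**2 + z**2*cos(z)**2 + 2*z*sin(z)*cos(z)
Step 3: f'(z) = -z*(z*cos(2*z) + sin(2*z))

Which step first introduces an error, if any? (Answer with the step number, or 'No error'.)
Step 3

Step 3 is incorrect due to a sign flip.
The step shows: -z*(z*cos(2*z) + sin(2*z))
The correct value should be: z*(z*cos(2*z) + sin(2*z))

Explanation: The sign of the whole expression was flipped: the term z*(z*cos(2*z) + sin(2*z)) was incorrectly written as -z*(z*cos(2*z) + sin(2*z))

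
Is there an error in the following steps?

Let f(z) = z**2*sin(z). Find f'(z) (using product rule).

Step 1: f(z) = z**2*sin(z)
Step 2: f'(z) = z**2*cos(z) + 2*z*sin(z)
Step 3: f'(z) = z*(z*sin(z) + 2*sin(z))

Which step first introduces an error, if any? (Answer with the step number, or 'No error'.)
Step 3

Step 3 is incorrect due to a wrong trig function.
The step shows: z*(z*sin(z) + 2*sin(z))
The correct value should be: z*(z*cos(z) + 2*sin(z))

Explanation: cos(z) was incorrectly written as sin(z): the term z*(z*cos(z) + 2*sin(z)) was incorrectly written as z*(z*sin(z) + 2*sin(z))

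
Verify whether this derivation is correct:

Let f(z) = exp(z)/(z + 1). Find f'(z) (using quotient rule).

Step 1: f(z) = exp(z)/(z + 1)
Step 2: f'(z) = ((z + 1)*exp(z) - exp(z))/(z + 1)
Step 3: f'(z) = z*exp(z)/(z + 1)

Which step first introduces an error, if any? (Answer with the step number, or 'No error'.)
Step 2

Step 2 is incorrect due to a wrong exponent.
The step shows: ((z + 1)*exp(z) - exp(z))/(z + 1)
The correct value should be: ((z + 1)*exp(z) - exp(z))/(z + 1)**2

Explanation: The exponent -2 on z + 1 was incorrectly written as -1: the term ((z + 1)*exp(z) - exp(z))/(z + 1)**2 was incorrectly written as ((z + 1)*exp(z) - exp(z))/(z + 1)
The later steps are derived from this incorrect expression, so the error originates in Step 2.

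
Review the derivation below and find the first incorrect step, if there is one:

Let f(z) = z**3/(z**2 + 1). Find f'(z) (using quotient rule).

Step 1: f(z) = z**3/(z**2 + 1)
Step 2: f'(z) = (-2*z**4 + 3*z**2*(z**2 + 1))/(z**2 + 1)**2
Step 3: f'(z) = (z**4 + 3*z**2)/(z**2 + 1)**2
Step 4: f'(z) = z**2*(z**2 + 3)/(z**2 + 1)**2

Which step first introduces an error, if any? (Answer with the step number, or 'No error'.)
No error

All steps in this derivation are correct.
The final answer f'(z) = z**2*(z**2 + 3)/(z**2 + 1)**2 is valid.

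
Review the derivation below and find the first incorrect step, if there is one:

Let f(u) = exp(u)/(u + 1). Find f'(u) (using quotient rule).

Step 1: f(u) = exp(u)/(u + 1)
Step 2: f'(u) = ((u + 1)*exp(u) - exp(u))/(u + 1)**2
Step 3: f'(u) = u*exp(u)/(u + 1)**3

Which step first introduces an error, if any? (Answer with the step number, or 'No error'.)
Step 3

Step 3 is incorrect due to a wrong exponent.
The step shows: u*exp(u)/(u + 1)**3
The correct value should be: u*exp(u)/(u + 1)**2

Explanation: The exponent -2 on u + 1 was incorrectly written as -3: the term u*exp(u)/(u + 1)**2 was incorrectly written as u*exp(u)/(u + 1)**3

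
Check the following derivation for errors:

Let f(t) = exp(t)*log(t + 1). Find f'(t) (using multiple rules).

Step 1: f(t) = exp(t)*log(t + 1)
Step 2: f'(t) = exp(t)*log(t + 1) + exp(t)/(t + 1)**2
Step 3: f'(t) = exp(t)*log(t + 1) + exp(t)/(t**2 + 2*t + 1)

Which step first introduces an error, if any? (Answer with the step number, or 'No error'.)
Step 2

Step 2 is incorrect due to a wrong exponent.
The step shows: exp(t)*log(t + 1) + exp(t)/(t + 1)**2
The correct value should be: exp(t)*log(t + 1) + exp(t)/(t + 1)

Explanation: The exponent -1 on t + 1 was incorrectly written as -2: the term exp(t)/(t + 1) was incorrectly written as exp(t)/(t + 1)**2
The later steps are derived from this incorrect expression, so the error originates in Step 2.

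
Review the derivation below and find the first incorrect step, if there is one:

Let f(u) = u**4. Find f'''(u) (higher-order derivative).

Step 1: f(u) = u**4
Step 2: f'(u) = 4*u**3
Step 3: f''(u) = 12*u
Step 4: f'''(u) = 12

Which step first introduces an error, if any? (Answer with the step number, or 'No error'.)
Step 3

Step 3 is incorrect due to a wrong exponent.
The step shows: 12*u
The correct value should be: 12*u**2

Explanation: The exponent 2 on u was incorrectly written as 1: the term 12*u**2 was incorrectly written as 12*u
The later steps are derived from this incorrect expression, so the error originates in Step 3.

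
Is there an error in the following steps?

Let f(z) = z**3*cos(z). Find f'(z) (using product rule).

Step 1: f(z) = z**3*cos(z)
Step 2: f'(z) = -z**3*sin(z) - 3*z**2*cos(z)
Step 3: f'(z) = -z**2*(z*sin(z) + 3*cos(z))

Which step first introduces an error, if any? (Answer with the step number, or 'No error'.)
Step 2

Step 2 is incorrect due to a sign flip.
The step shows: -z**3*sin(z) - 3*z**2*cos(z)
The correct value should be: -z**3*sin(z) + 3*z**2*cos(z)

Explanation: The sign of one term was flipped: the term 3*z**2*cos(z) was incorrectly written as -3*z**2*cos(z)
The later steps are derived from this incorrect expression, so the error originates in Step 2.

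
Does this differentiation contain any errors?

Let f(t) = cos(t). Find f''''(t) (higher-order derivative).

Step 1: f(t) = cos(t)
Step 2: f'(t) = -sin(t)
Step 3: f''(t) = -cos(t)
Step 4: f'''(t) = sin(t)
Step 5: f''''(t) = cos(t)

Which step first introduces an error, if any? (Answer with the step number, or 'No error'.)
No error

All steps in this derivation are correct.
The final answer f''''(t) = cos(t) is valid.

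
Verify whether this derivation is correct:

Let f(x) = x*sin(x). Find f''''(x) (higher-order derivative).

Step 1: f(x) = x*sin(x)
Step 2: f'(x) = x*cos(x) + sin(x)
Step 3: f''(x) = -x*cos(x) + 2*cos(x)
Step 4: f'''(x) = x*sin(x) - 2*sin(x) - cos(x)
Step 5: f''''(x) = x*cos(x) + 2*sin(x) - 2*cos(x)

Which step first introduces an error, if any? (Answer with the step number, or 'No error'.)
Step 3

Step 3 is incorrect due to a wrong trig function.
The step shows: -x*cos(x) + 2*cos(x)
The correct value should be: -x*sin(x) + 2*cos(x)

Explanation: sin(x) was incorrectly written as cos(x): the term -x*sin(x) was incorrectly written as -x*cos(x)
The later steps are derived from this incorrect expression, so the error originates in Step 3.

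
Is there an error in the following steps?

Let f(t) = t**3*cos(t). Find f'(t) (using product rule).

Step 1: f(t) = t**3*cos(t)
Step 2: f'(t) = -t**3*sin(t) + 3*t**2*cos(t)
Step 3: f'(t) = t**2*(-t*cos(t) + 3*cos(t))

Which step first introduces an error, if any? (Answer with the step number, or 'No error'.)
Step 3

Step 3 is incorrect due to a wrong trig function.
The step shows: t**2*(-t*cos(t) + 3*cos(t))
The correct value should be: t**2*(-t*sin(t) + 3*cos(t))

Explanation: sin(t) was incorrectly written as cos(t): the term t**2*(-t*sin(t) + 3*cos(t)) was incorrectly written as t**2*(-t*cos(t) + 3*cos(t))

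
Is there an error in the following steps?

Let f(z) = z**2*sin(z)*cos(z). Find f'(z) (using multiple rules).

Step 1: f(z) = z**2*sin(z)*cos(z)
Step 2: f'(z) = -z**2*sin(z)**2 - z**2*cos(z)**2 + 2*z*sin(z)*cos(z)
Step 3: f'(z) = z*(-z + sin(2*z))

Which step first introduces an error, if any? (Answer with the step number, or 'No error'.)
Step 2

Step 2 is incorrect due to a sign flip.
The step shows: -z**2*sin(z)**2 - z**2*cos(z)**2 + 2*z*sin(z)*cos(z)
The correct value should be: -z**2*sin(z)**2 + z**2*cos(z)**2 + 2*z*sin(z)*cos(z)

Explanation: The sign of one term was flipped: the term z**2*cos(z)**2 was incorrectly written as -z**2*cos(z)**2
The later steps are derived from this incorrect expression, so the error originates in Step 2.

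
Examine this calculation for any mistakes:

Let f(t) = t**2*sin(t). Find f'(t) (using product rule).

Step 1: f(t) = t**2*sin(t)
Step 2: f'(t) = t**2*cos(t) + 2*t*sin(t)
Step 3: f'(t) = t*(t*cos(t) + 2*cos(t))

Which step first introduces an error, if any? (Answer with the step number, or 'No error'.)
Step 3

Step 3 is incorrect due to a wrong trig function.
The step shows: t*(t*cos(t) + 2*cos(t))
The correct value should be: t*(t*cos(t) + 2*sin(t))

Explanation: sin(t) was incorrectly written as cos(t): the term t*(t*cos(t) + 2*sin(t)) was incorrectly written as t*(t*cos(t) + 2*cos(t))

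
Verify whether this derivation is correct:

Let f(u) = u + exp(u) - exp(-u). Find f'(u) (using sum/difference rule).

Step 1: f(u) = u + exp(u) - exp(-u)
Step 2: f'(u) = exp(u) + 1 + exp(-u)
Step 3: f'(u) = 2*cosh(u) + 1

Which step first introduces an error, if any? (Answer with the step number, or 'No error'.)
No error

All steps in this derivation are correct.
The final answer f'(u) = 2*cosh(u) + 1 is valid.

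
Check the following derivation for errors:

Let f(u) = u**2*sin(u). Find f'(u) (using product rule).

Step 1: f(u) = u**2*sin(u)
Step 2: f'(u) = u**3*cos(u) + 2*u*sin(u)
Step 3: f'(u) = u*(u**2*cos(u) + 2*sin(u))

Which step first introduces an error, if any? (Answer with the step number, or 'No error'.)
Step 2

Step 2 is incorrect due to a wrong exponent.
The step shows: u**3*cos(u) + 2*u*sin(u)
The correct value should be: u**2*cos(u) + 2*u*sin(u)

Explanation: The exponent 2 on u was incorrectly written as 3: the term u**2*cos(u) was incorrectly written as u**3*cos(u)
The later steps are derived from this incorrect expression, so the error originates in Step 2.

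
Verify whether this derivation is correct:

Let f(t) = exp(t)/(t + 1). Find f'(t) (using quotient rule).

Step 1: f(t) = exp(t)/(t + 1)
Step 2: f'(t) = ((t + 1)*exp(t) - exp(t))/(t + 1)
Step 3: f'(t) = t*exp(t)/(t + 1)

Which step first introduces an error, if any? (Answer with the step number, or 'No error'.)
Step 2

Step 2 is incorrect due to a wrong exponent.
The step shows: ((t + 1)*exp(t) - exp(t))/(t + 1)
The correct value should be: ((t + 1)*exp(t) - exp(t))/(t + 1)**2

Explanation: The exponent -2 on t + 1 was incorrectly written as -1: the term ((t + 1)*exp(t) - exp(t))/(t + 1)**2 was incorrectly written as ((t + 1)*exp(t) - exp(t))/(t + 1)
The later steps are derived from this incorrect expression, so the error originates in Step 2.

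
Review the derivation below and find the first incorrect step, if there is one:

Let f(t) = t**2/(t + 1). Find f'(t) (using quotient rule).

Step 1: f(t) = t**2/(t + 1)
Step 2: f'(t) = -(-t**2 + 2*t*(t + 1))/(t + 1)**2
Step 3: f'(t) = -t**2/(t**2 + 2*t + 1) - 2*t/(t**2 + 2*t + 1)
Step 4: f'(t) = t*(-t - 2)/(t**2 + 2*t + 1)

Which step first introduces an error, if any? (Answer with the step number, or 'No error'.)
Step 2

Step 2 is incorrect due to a sign flip.
The step shows: -(-t**2 + 2*t*(t + 1))/(t + 1)**2
The correct value should be: (-t**2 + 2*t*(t + 1))/(t + 1)**2

Explanation: The sign of the whole expression was flipped: the term (-t**2 + 2*t*(t + 1))/(t + 1)**2 was incorrectly written as -(-t**2 + 2*t*(t + 1))/(t + 1)**2
The later steps are derived from this incorrect expression, so the error originates in Step 2.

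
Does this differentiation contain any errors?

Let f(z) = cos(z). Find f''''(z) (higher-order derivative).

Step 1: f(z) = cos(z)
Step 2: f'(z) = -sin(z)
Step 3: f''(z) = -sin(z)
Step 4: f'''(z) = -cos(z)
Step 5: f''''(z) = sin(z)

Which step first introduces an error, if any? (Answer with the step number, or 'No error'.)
Step 3

Step 3 is incorrect due to a wrong trig function.
The step shows: -sin(z)
The correct value should be: -cos(z)

Explanation: cos(z) was incorrectly written as sin(z): the term -cos(z) was incorrectly written as -sin(z)
The later steps are derived from this incorrect expression, so the error originates in Step 3.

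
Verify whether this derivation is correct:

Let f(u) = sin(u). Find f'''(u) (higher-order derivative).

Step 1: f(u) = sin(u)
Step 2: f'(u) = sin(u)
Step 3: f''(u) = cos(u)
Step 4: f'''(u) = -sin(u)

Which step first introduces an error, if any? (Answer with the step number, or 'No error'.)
Step 2

Step 2 is incorrect due to a wrong trig function.
The step shows: sin(u)
The correct value should be: cos(u)

Explanation: cos(u) was incorrectly written as sin(u): the term cos(u) was incorrectly written as sin(u)
The later steps are derived from this incorrect expression, so the error originates in Step 2.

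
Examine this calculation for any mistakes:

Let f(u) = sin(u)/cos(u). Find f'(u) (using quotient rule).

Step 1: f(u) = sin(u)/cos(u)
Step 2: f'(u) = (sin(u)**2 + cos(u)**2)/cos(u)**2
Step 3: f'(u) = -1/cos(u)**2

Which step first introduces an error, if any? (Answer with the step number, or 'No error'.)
Step 3

Step 3 is incorrect due to a sign flip.
The step shows: -1/cos(u)**2
The correct value should be: cos(u)**(-2)

Explanation: The sign of the whole expression was flipped: the term cos(u)**(-2) was incorrectly written as -1/cos(u)**2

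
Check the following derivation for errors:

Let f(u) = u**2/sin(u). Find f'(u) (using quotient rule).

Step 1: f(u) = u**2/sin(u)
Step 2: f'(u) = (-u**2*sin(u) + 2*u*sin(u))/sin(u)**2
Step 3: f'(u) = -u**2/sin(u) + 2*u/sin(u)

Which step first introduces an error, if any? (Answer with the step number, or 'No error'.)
Step 2

Step 2 is incorrect due to a wrong trig function.
The step shows: (-u**2*sin(u) + 2*u*sin(u))/sin(u)**2
The correct value should be: (-u**2*cos(u) + 2*u*sin(u))/sin(u)**2

Explanation: cos(u) was incorrectly written as sin(u): the term (-u**2*cos(u) + 2*u*sin(u))/sin(u)**2 was incorrectly written as (-u**2*sin(u) + 2*u*sin(u))/sin(u)**2
The later steps are derived from this incorrect expression, so the error originates in Step 2.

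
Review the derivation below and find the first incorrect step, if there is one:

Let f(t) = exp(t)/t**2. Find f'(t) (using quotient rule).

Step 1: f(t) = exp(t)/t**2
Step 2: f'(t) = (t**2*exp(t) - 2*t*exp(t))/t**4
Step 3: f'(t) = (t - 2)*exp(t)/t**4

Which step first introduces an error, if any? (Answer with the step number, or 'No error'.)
Step 3

Step 3 is incorrect due to a wrong exponent.
The step shows: (t - 2)*exp(t)/t**4
The correct value should be: (t - 2)*exp(t)/t**3

Explanation: The exponent -3 on t was incorrectly written as -4: the term (t - 2)*exp(t)/t**3 was incorrectly written as (t - 2)*exp(t)/t**4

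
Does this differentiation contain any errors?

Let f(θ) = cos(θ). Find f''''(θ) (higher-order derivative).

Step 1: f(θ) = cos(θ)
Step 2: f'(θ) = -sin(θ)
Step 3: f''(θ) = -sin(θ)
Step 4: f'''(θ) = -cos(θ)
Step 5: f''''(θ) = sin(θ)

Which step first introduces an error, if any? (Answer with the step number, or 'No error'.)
Step 3

Step 3 is incorrect due to a wrong trig function.
The step shows: -sin(θ)
The correct value should be: -cos(θ)

Explanation: cos(θ) was incorrectly written as sin(θ): the term -cos(θ) was incorrectly written as -sin(θ)
The later steps are derived from this incorrect expression, so the error originates in Step 3.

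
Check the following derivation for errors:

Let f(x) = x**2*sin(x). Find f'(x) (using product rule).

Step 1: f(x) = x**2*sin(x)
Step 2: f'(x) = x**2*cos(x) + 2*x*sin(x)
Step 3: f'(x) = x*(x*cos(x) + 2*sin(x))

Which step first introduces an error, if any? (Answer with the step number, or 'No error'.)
No error

All steps in this derivation are correct.
The final answer f'(x) = x*(x*cos(x) + 2*sin(x)) is valid.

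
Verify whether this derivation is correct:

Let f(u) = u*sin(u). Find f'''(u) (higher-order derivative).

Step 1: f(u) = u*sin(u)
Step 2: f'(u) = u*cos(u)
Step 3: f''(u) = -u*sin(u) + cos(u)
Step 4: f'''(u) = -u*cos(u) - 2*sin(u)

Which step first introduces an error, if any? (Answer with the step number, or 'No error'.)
Step 2

Step 2 is incorrect due to a dropped term.
The step shows: u*cos(u)
The correct value should be: u*cos(u) + sin(u)

Explanation: A term was dropped: the term sin(u) was incorrectly omitted
The later steps are derived from this incorrect expression, so the error originates in Step 2.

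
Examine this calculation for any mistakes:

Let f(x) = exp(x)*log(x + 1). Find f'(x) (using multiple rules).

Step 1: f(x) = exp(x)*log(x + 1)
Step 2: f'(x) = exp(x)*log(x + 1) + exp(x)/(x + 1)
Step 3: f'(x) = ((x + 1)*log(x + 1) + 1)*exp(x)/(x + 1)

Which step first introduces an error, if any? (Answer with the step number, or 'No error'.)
No error

All steps in this derivation are correct.
The final answer f'(x) = ((x + 1)*log(x + 1) + 1)*exp(x)/(x + 1) is valid.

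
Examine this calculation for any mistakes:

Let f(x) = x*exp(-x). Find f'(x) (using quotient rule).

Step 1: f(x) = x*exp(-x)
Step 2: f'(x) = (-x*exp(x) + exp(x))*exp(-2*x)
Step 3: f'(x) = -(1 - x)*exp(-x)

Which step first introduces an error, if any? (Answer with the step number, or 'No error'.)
Step 3

Step 3 is incorrect due to a sign flip.
The step shows: -(1 - x)*exp(-x)
The correct value should be: (1 - x)*exp(-x)

Explanation: The sign of the whole expression was flipped: the term (1 - x)*exp(-x) was incorrectly written as -(1 - x)*exp(-x)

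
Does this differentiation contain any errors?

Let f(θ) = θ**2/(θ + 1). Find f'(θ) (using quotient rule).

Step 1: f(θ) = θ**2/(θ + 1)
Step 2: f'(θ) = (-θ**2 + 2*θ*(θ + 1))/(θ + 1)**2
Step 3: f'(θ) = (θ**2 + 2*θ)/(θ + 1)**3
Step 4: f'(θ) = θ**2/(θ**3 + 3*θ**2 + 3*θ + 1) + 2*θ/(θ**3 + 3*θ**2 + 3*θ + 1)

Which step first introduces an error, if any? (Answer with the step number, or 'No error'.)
Step 3

Step 3 is incorrect due to a wrong exponent.
The step shows: (θ**2 + 2*θ)/(θ + 1)**3
The correct value should be: (θ**2 + 2*θ)/(θ + 1)**2

Explanation: The exponent -2 on θ + 1 was incorrectly written as -3: the term (θ**2 + 2*θ)/(θ + 1)**2 was incorrectly written as (θ**2 + 2*θ)/(θ + 1)**3
The later steps are derived from this incorrect expression, so the error originates in Step 3.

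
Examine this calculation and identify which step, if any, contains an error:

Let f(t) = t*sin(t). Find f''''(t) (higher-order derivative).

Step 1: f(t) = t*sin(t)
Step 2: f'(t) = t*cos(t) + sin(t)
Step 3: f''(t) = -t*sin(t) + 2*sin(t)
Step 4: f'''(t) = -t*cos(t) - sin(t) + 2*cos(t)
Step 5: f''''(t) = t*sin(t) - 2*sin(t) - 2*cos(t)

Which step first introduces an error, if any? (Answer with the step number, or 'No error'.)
Step 3

Step 3 is incorrect due to a wrong trig function.
The step shows: -t*sin(t) + 2*sin(t)
The correct value should be: -t*sin(t) + 2*cos(t)

Explanation: cos(t) was incorrectly written as sin(t): the term 2*cos(t) was incorrectly written as 2*sin(t)
The later steps are derived from this incorrect expression, so the error originates in Step 3.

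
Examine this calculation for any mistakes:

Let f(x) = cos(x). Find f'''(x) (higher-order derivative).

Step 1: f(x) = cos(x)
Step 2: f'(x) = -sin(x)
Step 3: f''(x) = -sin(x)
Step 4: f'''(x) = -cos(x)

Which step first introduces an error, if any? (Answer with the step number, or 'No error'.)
Step 3

Step 3 is incorrect due to a wrong trig function.
The step shows: -sin(x)
The correct value should be: -cos(x)

Explanation: cos(x) was incorrectly written as sin(x): the term -cos(x) was incorrectly written as -sin(x)
The later steps are derived from this incorrect expression, so the error originates in Step 3.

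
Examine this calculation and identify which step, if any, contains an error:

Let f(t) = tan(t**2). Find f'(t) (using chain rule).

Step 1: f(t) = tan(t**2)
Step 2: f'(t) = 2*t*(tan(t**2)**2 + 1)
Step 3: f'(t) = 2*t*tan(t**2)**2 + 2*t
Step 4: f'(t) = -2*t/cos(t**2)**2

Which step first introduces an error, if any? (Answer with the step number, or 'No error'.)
Step 4

Step 4 is incorrect due to a sign flip.
The step shows: -2*t/cos(t**2)**2
The correct value should be: 2*t/cos(t**2)**2

Explanation: The sign of the whole expression was flipped: the term 2*t/cos(t**2)**2 was incorrectly written as -2*t/cos(t**2)**2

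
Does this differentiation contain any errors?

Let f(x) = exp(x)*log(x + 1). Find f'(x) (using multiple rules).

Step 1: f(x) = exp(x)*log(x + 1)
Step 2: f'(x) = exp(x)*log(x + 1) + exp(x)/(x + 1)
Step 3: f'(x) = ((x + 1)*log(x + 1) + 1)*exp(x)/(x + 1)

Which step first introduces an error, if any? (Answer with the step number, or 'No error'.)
No error

All steps in this derivation are correct.
The final answer f'(x) = ((x + 1)*log(x + 1) + 1)*exp(x)/(x + 1) is valid.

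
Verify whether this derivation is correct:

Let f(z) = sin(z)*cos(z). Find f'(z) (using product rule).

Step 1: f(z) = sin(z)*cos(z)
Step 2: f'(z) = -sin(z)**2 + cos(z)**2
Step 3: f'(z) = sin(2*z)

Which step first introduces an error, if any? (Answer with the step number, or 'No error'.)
Step 3

Step 3 is incorrect due to a wrong trig function.
The step shows: sin(2*z)
The correct value should be: cos(2*z)

Explanation: cos(2*z) was incorrectly written as sin(2*z): the term cos(2*z) was incorrectly written as sin(2*z)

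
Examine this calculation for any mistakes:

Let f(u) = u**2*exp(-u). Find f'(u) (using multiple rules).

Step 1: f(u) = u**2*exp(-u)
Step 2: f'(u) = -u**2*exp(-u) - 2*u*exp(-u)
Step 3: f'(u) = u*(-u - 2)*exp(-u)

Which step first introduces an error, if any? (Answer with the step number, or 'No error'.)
Step 2

Step 2 is incorrect due to a sign flip.
The step shows: -u**2*exp(-u) - 2*u*exp(-u)
The correct value should be: -u**2*exp(-u) + 2*u*exp(-u)

Explanation: The sign of one term was flipped: the term 2*u*exp(-u) was incorrectly written as -2*u*exp(-u)
The later steps are derived from this incorrect expression, so the error originates in Step 2.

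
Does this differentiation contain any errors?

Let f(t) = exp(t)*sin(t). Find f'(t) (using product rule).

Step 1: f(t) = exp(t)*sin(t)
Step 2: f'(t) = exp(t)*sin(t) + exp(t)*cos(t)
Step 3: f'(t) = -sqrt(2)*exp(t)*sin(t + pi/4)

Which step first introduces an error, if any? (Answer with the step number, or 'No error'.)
Step 3

Step 3 is incorrect due to a sign flip.
The step shows: -sqrt(2)*exp(t)*sin(t + pi/4)
The correct value should be: sqrt(2)*exp(t)*sin(t + pi/4)

Explanation: The sign of the whole expression was flipped: the term sqrt(2)*exp(t)*sin(t + pi/4) was incorrectly written as -sqrt(2)*exp(t)*sin(t + pi/4)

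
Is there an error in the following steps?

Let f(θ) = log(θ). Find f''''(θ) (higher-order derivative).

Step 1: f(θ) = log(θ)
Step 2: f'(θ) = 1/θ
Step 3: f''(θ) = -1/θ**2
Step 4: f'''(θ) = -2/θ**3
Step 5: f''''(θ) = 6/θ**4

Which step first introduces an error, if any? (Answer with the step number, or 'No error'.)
Step 4

Step 4 is incorrect due to a sign flip.
The step shows: -2/θ**3
The correct value should be: 2/θ**3

Explanation: The sign of the whole expression was flipped: the term 2/θ**3 was incorrectly written as -2/θ**3
The later steps are derived from this incorrect expression, so the error originates in Step 4.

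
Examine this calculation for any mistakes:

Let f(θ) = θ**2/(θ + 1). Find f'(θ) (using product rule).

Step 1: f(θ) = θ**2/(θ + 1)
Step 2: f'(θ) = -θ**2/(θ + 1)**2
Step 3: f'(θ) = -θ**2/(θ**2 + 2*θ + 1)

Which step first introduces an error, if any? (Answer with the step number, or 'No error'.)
Step 2

Step 2 is incorrect due to a dropped term.
The step shows: -θ**2/(θ + 1)**2
The correct value should be: -θ**2/(θ + 1)**2 + 2*θ/(θ + 1)

Explanation: A term was dropped: the term 2*θ/(θ + 1) was incorrectly omitted
The later steps are derived from this incorrect expression, so the error originates in Step 2.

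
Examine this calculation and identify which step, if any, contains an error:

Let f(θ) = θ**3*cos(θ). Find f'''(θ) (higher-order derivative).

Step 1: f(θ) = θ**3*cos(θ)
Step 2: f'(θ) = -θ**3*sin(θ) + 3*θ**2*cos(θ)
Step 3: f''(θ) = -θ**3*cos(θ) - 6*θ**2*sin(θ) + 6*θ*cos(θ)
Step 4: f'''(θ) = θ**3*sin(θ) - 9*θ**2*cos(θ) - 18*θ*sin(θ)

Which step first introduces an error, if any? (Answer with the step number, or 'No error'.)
Step 4

Step 4 is incorrect due to a dropped term.
The step shows: θ**3*sin(θ) - 9*θ**2*cos(θ) - 18*θ*sin(θ)
The correct value should be: θ**3*sin(θ) - 9*θ**2*cos(θ) - 18*θ*sin(θ) + 6*cos(θ)

Explanation: A term was dropped: the term 6*cos(θ) was incorrectly omitted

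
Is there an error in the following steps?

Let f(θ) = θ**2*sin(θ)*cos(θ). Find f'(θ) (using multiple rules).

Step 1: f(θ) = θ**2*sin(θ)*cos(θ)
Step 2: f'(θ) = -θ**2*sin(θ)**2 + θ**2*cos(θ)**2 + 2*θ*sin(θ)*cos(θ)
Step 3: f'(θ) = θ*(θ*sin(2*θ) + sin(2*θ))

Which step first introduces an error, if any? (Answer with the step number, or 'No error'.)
Step 3

Step 3 is incorrect due to a wrong trig function.
The step shows: θ*(θ*sin(2*θ) + sin(2*θ))
The correct value should be: θ*(θ*cos(2*θ) + sin(2*θ))

Explanation: cos(2*θ) was incorrectly written as sin(2*θ): the term θ*(θ*cos(2*θ) + sin(2*θ)) was incorrectly written as θ*(θ*sin(2*θ) + sin(2*θ))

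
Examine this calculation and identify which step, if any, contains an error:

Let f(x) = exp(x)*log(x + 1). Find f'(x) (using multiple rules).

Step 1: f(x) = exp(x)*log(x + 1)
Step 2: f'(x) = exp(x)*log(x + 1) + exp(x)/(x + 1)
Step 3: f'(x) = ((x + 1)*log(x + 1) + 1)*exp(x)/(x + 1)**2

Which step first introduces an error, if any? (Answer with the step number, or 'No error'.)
Step 3

Step 3 is incorrect due to a wrong exponent.
The step shows: ((x + 1)*log(x + 1) + 1)*exp(x)/(x + 1)**2
The correct value should be: ((x + 1)*log(x + 1) + 1)*exp(x)/(x + 1)

Explanation: The exponent -1 on x + 1 was incorrectly written as -2: the term ((x + 1)*log(x + 1) + 1)*exp(x)/(x + 1) was incorrectly written as ((x + 1)*log(x + 1) + 1)*exp(x)/(x + 1)**2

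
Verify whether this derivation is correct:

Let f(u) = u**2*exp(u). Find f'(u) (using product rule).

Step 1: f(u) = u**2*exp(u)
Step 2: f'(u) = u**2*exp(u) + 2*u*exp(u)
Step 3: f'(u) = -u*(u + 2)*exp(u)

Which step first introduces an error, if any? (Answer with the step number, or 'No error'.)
Step 3

Step 3 is incorrect due to a sign flip.
The step shows: -u*(u + 2)*exp(u)
The correct value should be: u*(u + 2)*exp(u)

Explanation: The sign of the whole expression was flipped: the term u*(u + 2)*exp(u) was incorrectly written as -u*(u + 2)*exp(u)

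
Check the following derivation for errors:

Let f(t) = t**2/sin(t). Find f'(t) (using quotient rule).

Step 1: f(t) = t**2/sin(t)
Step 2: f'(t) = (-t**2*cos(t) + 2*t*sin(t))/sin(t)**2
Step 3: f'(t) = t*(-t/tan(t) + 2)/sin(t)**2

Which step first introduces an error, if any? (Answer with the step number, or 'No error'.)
Step 3

Step 3 is incorrect due to a wrong exponent.
The step shows: t*(-t/tan(t) + 2)/sin(t)**2
The correct value should be: t*(-t/tan(t) + 2)/sin(t)

Explanation: The exponent -1 on sin(t) was incorrectly written as -2: the term t*(-t/tan(t) + 2)/sin(t) was incorrectly written as t*(-t/tan(t) + 2)/sin(t)**2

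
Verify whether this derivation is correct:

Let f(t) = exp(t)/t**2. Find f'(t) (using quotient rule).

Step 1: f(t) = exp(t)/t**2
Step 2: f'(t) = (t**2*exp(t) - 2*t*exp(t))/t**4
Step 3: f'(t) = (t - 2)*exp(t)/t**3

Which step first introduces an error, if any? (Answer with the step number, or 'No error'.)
No error

All steps in this derivation are correct.
The final answer f'(t) = (t - 2)*exp(t)/t**3 is valid.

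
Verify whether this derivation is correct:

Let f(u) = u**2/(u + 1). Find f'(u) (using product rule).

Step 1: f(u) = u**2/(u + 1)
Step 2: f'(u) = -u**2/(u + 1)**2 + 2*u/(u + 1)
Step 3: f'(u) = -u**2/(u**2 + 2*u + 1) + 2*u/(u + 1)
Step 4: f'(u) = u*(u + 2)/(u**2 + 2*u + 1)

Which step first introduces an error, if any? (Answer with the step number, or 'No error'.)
No error

All steps in this derivation are correct.
The final answer f'(u) = u*(u + 2)/(u**2 + 2*u + 1) is valid.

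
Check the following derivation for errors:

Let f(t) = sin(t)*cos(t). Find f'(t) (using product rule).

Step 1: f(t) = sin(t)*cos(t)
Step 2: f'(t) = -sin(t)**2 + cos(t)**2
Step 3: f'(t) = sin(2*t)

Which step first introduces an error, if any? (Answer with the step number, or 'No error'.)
Step 3

Step 3 is incorrect due to a wrong trig function.
The step shows: sin(2*t)
The correct value should be: cos(2*t)

Explanation: cos(2*t) was incorrectly written as sin(2*t): the term cos(2*t) was incorrectly written as sin(2*t)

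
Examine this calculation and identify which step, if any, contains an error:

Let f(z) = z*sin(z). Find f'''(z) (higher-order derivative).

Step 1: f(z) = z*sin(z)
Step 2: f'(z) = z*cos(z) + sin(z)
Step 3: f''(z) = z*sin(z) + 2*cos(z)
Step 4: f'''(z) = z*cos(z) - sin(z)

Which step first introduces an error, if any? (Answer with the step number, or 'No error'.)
Step 3

Step 3 is incorrect due to a sign flip.
The step shows: z*sin(z) + 2*cos(z)
The correct value should be: -z*sin(z) + 2*cos(z)

Explanation: The sign of one term was flipped: the term -z*sin(z) was incorrectly written as z*sin(z)
The later steps are derived from this incorrect expression, so the error originates in Step 3.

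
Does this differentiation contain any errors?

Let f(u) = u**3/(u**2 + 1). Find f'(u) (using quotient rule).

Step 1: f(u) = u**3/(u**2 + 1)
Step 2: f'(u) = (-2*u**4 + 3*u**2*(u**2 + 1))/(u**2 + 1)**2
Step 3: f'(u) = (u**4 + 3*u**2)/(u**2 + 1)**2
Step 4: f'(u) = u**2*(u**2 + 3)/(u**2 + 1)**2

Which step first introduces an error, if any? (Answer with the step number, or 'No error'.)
No error

All steps in this derivation are correct.
The final answer f'(u) = u**2*(u**2 + 3)/(u**2 + 1)**2 is valid.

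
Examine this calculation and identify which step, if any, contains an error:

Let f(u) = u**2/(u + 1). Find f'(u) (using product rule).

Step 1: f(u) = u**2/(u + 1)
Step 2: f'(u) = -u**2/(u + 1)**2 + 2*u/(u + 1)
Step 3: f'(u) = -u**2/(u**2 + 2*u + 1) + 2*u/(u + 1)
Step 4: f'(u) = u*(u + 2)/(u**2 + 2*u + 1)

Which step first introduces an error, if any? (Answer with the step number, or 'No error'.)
No error

All steps in this derivation are correct.
The final answer f'(u) = u*(u + 2)/(u**2 + 2*u + 1) is valid.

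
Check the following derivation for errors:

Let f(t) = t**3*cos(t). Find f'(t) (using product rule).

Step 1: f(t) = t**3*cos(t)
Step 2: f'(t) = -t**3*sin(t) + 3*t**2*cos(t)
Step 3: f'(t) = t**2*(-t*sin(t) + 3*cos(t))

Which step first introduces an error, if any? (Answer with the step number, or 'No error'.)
No error

All steps in this derivation are correct.
The final answer f'(t) = t**2*(-t*sin(t) + 3*cos(t)) is valid.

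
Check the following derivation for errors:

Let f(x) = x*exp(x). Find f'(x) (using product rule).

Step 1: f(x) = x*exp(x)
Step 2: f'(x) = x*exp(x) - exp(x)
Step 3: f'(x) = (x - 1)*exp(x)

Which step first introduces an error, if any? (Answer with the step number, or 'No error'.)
Step 2

Step 2 is incorrect due to a sign flip.
The step shows: x*exp(x) - exp(x)
The correct value should be: x*exp(x) + exp(x)

Explanation: The sign of one term was flipped: the term exp(x) was incorrectly written as -exp(x)
The later steps are derived from this incorrect expression, so the error originates in Step 2.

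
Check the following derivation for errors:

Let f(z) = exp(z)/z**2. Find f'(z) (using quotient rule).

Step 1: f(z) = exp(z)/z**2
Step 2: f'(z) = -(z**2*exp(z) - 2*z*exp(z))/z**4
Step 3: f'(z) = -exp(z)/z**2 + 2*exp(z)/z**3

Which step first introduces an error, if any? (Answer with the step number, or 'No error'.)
Step 2

Step 2 is incorrect due to a sign flip.
The step shows: -(z**2*exp(z) - 2*z*exp(z))/z**4
The correct value should be: (z**2*exp(z) - 2*z*exp(z))/z**4

Explanation: The sign of the whole expression was flipped: the term (z**2*exp(z) - 2*z*exp(z))/z**4 was incorrectly written as -(z**2*exp(z) - 2*z*exp(z))/z**4
The later steps are derived from this incorrect expression, so the error originates in Step 2.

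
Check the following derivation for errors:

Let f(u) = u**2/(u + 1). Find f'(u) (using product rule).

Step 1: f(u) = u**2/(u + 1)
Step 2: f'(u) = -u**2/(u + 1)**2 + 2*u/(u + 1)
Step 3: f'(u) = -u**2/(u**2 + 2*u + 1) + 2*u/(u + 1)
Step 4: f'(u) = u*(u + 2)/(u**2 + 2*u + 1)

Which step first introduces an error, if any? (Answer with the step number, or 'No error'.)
No error

All steps in this derivation are correct.
The final answer f'(u) = u*(u + 2)/(u**2 + 2*u + 1) is valid.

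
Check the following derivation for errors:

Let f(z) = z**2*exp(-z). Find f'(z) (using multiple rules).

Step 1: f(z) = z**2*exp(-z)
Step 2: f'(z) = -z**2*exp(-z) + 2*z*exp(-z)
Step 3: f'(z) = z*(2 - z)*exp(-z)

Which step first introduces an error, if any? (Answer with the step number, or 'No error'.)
No error

All steps in this derivation are correct.
The final answer f'(z) = z*(2 - z)*exp(-z) is valid.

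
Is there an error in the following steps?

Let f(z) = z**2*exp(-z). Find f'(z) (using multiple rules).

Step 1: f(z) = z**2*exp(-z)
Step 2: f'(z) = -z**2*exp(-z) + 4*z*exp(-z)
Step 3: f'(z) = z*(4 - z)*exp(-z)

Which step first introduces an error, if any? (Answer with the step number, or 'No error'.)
Step 2

Step 2 is incorrect due to a wrong coefficient.
The step shows: -z**2*exp(-z) + 4*z*exp(-z)
The correct value should be: -z**2*exp(-z) + 2*z*exp(-z)

Explanation: The coefficient 2 was incorrectly written as 4: the term 2*z*exp(-z) was incorrectly written as 4*z*exp(-z)
The later steps are derived from this incorrect expression, so the error originates in Step 2.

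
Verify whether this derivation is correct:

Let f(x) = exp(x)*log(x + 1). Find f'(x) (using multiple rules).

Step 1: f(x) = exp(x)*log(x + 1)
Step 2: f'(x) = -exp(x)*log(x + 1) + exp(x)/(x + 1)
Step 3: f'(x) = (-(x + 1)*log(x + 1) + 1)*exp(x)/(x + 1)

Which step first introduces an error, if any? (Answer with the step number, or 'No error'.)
Step 2

Step 2 is incorrect due to a sign flip.
The step shows: -exp(x)*log(x + 1) + exp(x)/(x + 1)
The correct value should be: exp(x)*log(x + 1) + exp(x)/(x + 1)

Explanation: The sign of one term was flipped: the term exp(x)*log(x + 1) was incorrectly written as -exp(x)*log(x + 1)
The later steps are derived from this incorrect expression, so the error originates in Step 2.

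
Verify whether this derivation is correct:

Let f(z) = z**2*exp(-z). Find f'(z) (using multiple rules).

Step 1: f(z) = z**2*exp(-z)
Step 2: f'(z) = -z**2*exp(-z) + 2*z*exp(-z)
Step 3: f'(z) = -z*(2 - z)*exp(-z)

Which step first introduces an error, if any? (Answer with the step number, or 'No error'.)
Step 3

Step 3 is incorrect due to a sign flip.
The step shows: -z*(2 - z)*exp(-z)
The correct value should be: z*(2 - z)*exp(-z)

Explanation: The sign of the whole expression was flipped: the term z*(2 - z)*exp(-z) was incorrectly written as -z*(2 - z)*exp(-z)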